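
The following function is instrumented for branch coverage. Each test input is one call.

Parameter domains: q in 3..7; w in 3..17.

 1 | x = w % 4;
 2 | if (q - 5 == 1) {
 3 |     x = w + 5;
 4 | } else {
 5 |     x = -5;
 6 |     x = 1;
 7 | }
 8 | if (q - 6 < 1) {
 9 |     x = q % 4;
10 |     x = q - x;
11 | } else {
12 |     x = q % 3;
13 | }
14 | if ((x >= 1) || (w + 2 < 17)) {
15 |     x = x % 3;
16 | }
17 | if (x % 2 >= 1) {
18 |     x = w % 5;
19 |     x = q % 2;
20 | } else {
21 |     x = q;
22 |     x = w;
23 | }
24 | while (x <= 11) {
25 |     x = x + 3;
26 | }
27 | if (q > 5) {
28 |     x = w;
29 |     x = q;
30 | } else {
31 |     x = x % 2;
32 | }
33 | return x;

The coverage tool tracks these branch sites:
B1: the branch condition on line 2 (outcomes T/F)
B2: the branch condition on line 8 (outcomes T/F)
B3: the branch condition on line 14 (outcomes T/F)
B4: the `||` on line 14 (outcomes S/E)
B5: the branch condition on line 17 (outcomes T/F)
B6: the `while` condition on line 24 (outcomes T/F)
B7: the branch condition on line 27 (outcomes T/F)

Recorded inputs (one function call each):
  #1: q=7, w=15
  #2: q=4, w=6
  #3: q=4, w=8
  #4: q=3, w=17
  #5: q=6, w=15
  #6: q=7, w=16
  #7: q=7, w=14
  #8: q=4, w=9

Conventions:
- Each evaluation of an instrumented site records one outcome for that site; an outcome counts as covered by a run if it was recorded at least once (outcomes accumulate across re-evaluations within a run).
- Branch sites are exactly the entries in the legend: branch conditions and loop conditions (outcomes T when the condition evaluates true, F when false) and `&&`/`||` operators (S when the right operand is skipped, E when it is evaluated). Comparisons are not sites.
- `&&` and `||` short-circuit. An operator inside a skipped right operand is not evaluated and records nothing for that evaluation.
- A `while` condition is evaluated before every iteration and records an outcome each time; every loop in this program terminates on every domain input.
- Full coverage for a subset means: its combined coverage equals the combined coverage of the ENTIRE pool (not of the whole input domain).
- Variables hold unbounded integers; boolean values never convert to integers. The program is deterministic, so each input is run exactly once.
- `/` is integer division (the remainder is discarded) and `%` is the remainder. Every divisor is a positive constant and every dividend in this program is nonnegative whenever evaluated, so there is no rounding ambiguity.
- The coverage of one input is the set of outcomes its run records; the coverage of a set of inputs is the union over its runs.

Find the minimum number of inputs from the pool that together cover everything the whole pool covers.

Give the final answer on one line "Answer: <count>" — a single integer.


input #1 (q=7, w=15): events B1->F, B2->F, B4->S, B3->T, B5->T, B6->T, B6->T, B6->T, B6->T, B6->F, B7->T; covers B1=F, B2=F, B3=T, B4=S, B5=T, B6=T, B6=F, B7=T
input #2 (q=4, w=6): events B1->F, B2->T, B4->S, B3->T, B5->T, B6->T, B6->T, B6->T, B6->T, B6->F, B7->F; covers B1=F, B2=T, B3=T, B4=S, B5=T, B6=T, B6=F, B7=F
input #3 (q=4, w=8): events B1->F, B2->T, B4->S, B3->T, B5->T, B6->T, B6->T, B6->T, B6->T, B6->F, B7->F; covers B1=F, B2=T, B3=T, B4=S, B5=T, B6=T, B6=F, B7=F
input #4 (q=3, w=17): events B1->F, B2->T, B4->E, B3->F, B5->F, B6->F, B7->F; covers B1=F, B2=T, B3=F, B4=E, B5=F, B6=F, B7=F
input #5 (q=6, w=15): events B1->T, B2->T, B4->S, B3->T, B5->T, B6->T, B6->T, B6->T, B6->T, B6->F, B7->T; covers B1=T, B2=T, B3=T, B4=S, B5=T, B6=T, B6=F, B7=T
input #6 (q=7, w=16): events B1->F, B2->F, B4->S, B3->T, B5->T, B6->T, B6->T, B6->T, B6->T, B6->F, B7->T; covers B1=F, B2=F, B3=T, B4=S, B5=T, B6=T, B6=F, B7=T
input #7 (q=7, w=14): events B1->F, B2->F, B4->S, B3->T, B5->T, B6->T, B6->T, B6->T, B6->T, B6->F, B7->T; covers B1=F, B2=F, B3=T, B4=S, B5=T, B6=T, B6=F, B7=T
input #8 (q=4, w=9): events B1->F, B2->T, B4->S, B3->T, B5->T, B6->T, B6->T, B6->T, B6->T, B6->F, B7->F; covers B1=F, B2=T, B3=T, B4=S, B5=T, B6=T, B6=F, B7=F
pool-wide coverage (14 outcomes): B1=T, B1=F, B2=T, B2=F, B3=T, B3=F, B4=S, B4=E, B5=T, B5=F, B6=T, B6=F, B7=T, B7=F
size 1 is not enough: best union over all size-1 subsets is 8/14
size 2 is not enough: best union over all size-2 subsets is 13/14
at size 3, {1, 4, 5} reaches all 14 outcomes; every lexicographically earlier size-3 subset fails
Answer: 3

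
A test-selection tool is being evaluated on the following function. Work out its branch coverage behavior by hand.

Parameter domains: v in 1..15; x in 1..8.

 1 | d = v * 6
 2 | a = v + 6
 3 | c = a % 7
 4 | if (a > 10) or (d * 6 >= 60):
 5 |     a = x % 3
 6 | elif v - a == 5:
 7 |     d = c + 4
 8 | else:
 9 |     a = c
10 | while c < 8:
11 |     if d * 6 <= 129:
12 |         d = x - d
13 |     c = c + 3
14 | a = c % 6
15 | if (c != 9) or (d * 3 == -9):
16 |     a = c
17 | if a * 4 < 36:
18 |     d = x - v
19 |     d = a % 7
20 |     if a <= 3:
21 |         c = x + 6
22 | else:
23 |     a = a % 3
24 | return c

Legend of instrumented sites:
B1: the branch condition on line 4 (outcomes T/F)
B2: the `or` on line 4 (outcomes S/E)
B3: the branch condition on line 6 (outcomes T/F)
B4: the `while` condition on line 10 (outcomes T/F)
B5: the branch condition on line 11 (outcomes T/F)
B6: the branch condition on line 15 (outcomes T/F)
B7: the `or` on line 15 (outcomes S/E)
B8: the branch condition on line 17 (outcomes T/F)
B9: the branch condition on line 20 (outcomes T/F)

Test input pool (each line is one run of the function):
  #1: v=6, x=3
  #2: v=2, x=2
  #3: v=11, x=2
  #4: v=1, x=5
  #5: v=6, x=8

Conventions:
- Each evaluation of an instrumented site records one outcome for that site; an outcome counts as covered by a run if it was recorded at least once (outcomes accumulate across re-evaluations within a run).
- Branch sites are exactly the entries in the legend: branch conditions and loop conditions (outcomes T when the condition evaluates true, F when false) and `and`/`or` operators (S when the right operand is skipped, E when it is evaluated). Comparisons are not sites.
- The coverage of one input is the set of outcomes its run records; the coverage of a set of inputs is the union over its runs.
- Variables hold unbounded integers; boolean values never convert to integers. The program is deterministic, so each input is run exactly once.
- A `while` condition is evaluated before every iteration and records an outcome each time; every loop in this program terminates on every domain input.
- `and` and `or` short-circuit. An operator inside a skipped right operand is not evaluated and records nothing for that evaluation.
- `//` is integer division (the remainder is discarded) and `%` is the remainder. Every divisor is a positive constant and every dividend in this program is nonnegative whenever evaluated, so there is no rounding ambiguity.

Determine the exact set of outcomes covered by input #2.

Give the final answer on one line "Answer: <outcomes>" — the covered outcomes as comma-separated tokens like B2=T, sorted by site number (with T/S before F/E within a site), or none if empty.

Tracing the run of input #2 (v=2, x=2):
  B2->E, B1->T, B4->T, B5->T, B4->T, B5->T, B4->T, B5->T, B4->F, B7->S
  B6->T, B8->F
as a set, this run covers: B1=T, B2=E, B4=T, B4=F, B5=T, B6=T, B7=S, B8=F

Answer: B1=T, B2=E, B4=T, B4=F, B5=T, B6=T, B7=S, B8=F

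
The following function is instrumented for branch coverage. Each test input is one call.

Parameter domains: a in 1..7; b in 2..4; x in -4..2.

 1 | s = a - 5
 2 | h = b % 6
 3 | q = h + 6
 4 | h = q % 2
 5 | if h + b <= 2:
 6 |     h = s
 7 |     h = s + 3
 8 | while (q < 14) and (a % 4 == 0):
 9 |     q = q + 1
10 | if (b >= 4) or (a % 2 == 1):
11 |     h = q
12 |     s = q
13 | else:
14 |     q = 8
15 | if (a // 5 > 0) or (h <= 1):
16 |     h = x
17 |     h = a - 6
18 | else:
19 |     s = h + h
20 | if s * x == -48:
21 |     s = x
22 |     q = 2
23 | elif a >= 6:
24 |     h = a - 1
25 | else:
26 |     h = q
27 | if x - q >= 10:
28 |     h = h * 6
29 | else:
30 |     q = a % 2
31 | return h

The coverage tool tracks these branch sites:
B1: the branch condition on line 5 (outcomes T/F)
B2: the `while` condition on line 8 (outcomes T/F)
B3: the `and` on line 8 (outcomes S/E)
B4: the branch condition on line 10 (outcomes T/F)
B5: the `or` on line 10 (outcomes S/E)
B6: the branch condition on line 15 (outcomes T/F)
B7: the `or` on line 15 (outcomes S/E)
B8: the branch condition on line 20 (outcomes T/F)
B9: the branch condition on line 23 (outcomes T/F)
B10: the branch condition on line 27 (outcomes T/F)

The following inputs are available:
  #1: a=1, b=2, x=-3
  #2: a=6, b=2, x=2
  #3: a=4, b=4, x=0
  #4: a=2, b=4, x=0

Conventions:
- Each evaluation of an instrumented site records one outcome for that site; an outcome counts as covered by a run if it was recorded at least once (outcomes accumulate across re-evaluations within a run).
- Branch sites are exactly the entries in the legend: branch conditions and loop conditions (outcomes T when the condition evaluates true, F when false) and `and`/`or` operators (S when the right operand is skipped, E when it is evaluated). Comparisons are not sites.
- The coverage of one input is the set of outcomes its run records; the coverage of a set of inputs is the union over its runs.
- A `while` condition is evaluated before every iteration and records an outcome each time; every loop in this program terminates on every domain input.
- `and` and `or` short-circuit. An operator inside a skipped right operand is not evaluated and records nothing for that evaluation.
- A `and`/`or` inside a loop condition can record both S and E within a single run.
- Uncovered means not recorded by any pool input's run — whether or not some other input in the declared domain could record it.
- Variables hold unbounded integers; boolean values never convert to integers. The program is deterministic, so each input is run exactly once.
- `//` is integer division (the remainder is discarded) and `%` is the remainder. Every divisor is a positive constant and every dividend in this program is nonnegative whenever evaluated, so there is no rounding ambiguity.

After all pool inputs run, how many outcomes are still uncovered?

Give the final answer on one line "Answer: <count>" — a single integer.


run #1 (a=1, b=2, x=-3) runs B1->T, B3->E, B2->F, B5->E, B4->T, B7->E, B6->F, B8->T, B10->F; records B1=T, B2=F, B3=E, B4=T, B5=E, B6=F, B7=E, B8=T, B10=F
run #2 (a=6, b=2, x=2) runs B1->T, B3->E, B2->F, B5->E, B4->F, B7->S, B6->T, B8->F, B9->T, B10->F; records B1=T, B2=F, B3=E, B4=F, B5=E, B6=T, B7=S, B8=F, B9=T, B10=F
run #3 (a=4, b=4, x=0) runs B1->F, B3->E, B2->T, B3->E, B2->T, B3->E, B2->T, B3->E, B2->T, B3->S, B2->F, B5->S, B4->T, B7->E, ...; records B1=F, B2=T, B2=F, B3=S, B3=E, B4=T, B5=S, B6=F, B7=E, B8=F, B9=F, B10=F
run #4 (a=2, b=4, x=0) runs B1->F, B3->E, B2->F, B5->S, B4->T, B7->E, B6->F, B8->F, B9->F, B10->F; records B1=F, B2=F, B3=E, B4=T, B5=S, B6=F, B7=E, B8=F, B9=F, B10=F
union over the pool: B1=T, B1=F, B2=T, B2=F, B3=S, B3=E, B4=T, B4=F, B5=S, B5=E, B6=T, B6=F, B7=S, B7=E, B8=T, B8=F, B9=T, B9=F, B10=F
uncovered (1 of 20): B10=T
Answer: 1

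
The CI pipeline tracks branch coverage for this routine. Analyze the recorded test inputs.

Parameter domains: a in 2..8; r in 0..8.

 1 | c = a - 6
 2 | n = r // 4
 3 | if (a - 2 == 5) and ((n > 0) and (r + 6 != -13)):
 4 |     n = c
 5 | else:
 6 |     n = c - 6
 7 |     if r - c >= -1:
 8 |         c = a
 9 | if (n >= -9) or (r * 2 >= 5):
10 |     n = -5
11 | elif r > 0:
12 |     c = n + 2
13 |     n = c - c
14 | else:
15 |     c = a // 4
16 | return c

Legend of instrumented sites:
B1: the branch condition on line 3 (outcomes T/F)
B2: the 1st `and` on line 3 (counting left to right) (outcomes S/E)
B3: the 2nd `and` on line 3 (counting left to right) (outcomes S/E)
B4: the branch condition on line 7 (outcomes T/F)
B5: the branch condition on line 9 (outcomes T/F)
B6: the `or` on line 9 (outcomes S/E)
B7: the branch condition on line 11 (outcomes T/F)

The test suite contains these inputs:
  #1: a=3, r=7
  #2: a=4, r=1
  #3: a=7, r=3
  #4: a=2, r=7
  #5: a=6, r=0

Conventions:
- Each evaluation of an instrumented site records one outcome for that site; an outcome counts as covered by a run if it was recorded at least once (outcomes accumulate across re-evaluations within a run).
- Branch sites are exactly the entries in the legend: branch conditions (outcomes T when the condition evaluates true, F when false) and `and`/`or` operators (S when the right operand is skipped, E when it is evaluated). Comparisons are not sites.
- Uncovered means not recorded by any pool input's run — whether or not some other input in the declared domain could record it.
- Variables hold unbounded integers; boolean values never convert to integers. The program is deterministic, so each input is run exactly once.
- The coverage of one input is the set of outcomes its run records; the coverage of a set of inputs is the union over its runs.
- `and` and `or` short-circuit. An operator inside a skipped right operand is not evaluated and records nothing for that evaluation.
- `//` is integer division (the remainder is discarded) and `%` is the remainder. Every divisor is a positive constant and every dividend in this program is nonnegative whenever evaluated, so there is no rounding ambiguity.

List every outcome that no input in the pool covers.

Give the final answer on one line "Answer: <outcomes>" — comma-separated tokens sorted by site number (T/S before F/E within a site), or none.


input #1 (a=3, r=7): events B2->S, B1->F, B4->T, B6->S, B5->T; covers B1=F, B2=S, B4=T, B5=T, B6=S
input #2 (a=4, r=1): events B2->S, B1->F, B4->T, B6->S, B5->T; covers B1=F, B2=S, B4=T, B5=T, B6=S
input #3 (a=7, r=3): events B2->E, B3->S, B1->F, B4->T, B6->S, B5->T; covers B1=F, B2=E, B3=S, B4=T, B5=T, B6=S
input #4 (a=2, r=7): events B2->S, B1->F, B4->T, B6->E, B5->T; covers B1=F, B2=S, B4=T, B5=T, B6=E
input #5 (a=6, r=0): events B2->S, B1->F, B4->T, B6->S, B5->T; covers B1=F, B2=S, B4=T, B5=T, B6=S
union over the pool: B1=F, B2=S, B2=E, B3=S, B4=T, B5=T, B6=S, B6=E
uncovered (6 of 14): B1=T, B3=E, B4=F, B5=F, B7=T, B7=F
Answer: B1=T, B3=E, B4=F, B5=F, B7=T, B7=F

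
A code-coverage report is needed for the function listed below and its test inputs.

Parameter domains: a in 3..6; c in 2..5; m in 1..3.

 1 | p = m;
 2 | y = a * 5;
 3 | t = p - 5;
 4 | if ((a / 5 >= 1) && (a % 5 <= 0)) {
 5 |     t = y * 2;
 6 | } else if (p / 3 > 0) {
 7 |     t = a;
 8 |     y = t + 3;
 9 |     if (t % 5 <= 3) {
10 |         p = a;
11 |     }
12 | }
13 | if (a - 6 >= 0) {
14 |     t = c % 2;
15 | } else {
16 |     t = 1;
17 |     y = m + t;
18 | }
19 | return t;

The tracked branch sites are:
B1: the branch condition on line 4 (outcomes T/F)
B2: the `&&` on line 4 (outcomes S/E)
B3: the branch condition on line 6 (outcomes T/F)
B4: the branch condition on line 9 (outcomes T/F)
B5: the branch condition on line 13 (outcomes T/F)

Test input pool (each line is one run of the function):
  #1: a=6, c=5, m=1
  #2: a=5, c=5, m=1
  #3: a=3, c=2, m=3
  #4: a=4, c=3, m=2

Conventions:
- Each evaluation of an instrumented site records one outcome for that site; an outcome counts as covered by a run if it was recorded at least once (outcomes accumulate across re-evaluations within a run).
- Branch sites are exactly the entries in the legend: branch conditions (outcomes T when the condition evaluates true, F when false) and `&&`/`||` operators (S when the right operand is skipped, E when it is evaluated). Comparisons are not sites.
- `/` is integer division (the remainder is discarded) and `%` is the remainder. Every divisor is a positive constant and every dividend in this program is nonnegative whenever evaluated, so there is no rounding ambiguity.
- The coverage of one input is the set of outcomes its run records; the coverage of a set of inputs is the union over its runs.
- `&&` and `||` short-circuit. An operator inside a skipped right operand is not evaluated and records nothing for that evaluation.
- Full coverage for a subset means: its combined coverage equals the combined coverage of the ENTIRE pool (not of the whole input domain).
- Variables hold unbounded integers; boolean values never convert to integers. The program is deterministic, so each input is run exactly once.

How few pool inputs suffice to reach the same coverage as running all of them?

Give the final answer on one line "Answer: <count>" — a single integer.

input #1, a=6, c=5, m=1: events B2->E, B1->F, B3->F, B5->T; outcomes B1=F, B2=E, B3=F, B5=T
input #2, a=5, c=5, m=1: events B2->E, B1->T, B5->F; outcomes B1=T, B2=E, B5=F
input #3, a=3, c=2, m=3: events B2->S, B1->F, B3->T, B4->T, B5->F; outcomes B1=F, B2=S, B3=T, B4=T, B5=F
input #4, a=4, c=3, m=2: events B2->S, B1->F, B3->F, B5->F; outcomes B1=F, B2=S, B3=F, B5=F
the full pool covers 9 outcomes: B1=T, B1=F, B2=S, B2=E, B3=T, B3=F, B4=T, B5=T, B5=F
no size-1 subset reaches all 9 outcomes (best union: 5/9)
no size-2 subset reaches all 9 outcomes (best union: 8/9)
inputs {1, 2, 3} (size 3) cover everything; no size-3 subset with a lexicographically smaller index list covers all 9

Answer: 3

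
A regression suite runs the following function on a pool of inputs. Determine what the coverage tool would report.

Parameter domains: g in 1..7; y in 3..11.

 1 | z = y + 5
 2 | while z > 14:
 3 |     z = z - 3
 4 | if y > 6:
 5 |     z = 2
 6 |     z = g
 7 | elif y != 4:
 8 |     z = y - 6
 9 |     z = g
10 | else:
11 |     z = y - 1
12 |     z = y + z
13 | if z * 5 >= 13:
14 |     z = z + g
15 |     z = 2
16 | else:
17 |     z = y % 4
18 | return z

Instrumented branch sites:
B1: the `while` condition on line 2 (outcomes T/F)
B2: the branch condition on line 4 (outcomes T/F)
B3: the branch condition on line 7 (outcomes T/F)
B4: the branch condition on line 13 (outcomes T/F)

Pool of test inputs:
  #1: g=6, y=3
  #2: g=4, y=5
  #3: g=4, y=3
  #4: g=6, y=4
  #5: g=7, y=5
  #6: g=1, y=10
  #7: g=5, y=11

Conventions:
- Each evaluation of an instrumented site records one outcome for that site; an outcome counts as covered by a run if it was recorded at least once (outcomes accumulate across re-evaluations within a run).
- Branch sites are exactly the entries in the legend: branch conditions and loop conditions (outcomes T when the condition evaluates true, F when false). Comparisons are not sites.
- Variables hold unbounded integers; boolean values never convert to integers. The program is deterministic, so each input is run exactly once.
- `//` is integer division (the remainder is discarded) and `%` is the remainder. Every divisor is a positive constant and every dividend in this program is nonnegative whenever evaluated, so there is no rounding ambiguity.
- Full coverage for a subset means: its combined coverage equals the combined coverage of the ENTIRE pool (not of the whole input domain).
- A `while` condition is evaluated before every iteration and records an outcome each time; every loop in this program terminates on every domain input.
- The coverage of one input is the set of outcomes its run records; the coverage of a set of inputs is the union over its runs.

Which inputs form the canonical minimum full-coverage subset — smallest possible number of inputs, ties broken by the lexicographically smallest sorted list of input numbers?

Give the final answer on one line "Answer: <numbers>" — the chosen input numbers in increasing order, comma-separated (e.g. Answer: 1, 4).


#1 (g=6, y=3) -> B1->F, B2->F, B3->T, B4->T; covered: B1=F, B2=F, B3=T, B4=T
#2 (g=4, y=5) -> B1->F, B2->F, B3->T, B4->T; covered: B1=F, B2=F, B3=T, B4=T
#3 (g=4, y=3) -> B1->F, B2->F, B3->T, B4->T; covered: B1=F, B2=F, B3=T, B4=T
#4 (g=6, y=4) -> B1->F, B2->F, B3->F, B4->T; covered: B1=F, B2=F, B3=F, B4=T
#5 (g=7, y=5) -> B1->F, B2->F, B3->T, B4->T; covered: B1=F, B2=F, B3=T, B4=T
#6 (g=1, y=10) -> B1->T, B1->F, B2->T, B4->F; covered: B1=T, B1=F, B2=T, B4=F
#7 (g=5, y=11) -> B1->T, B1->F, B2->T, B4->T; covered: B1=T, B1=F, B2=T, B4=T
pool-wide coverage (8 outcomes): B1=T, B1=F, B2=T, B2=F, B3=T, B3=F, B4=T, B4=F
no size-1 subset reaches all 8 outcomes (best union: 4/8)
no size-2 subset reaches all 8 outcomes (best union: 7/8)
the canonical winner is {1, 4, 6}: size 3, full 8-outcome coverage, earliest index list among size-3 covers
Answer: 1, 4, 6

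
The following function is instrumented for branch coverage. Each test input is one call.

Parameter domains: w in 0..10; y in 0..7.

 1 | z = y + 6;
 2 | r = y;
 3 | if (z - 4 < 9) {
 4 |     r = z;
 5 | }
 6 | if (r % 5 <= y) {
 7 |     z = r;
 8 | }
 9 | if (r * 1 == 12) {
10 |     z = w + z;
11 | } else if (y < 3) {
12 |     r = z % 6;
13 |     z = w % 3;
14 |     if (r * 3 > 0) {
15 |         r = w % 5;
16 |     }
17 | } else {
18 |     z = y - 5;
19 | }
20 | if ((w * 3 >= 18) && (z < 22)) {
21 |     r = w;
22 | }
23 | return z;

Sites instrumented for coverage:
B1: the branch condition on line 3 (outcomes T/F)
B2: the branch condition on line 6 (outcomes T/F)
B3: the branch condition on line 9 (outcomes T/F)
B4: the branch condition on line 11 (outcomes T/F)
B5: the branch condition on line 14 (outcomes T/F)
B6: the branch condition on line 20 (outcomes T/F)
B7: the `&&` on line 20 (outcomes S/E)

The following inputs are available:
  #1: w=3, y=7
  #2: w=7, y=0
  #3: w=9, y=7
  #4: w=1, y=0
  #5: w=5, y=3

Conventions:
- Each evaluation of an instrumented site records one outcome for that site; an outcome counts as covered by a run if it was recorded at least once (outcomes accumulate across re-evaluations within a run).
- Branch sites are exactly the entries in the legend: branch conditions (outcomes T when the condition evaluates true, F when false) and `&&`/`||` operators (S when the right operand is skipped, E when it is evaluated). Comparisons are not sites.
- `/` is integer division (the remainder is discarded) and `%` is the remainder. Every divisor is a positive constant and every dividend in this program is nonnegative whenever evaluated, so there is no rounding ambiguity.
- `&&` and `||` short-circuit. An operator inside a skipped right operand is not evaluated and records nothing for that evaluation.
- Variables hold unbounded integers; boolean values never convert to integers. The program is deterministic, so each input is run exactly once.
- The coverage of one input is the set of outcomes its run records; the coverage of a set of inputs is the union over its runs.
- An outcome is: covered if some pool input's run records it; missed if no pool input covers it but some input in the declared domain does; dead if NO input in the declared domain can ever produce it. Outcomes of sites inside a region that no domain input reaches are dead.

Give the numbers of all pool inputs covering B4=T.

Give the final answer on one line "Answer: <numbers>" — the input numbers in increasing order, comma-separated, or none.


input #1 (w=3, y=7): does not record B4=T
input #2 (w=7, y=0): records B4=T
input #3 (w=9, y=7): does not record B4=T
input #4 (w=1, y=0): records B4=T
input #5 (w=5, y=3): does not record B4=T
Answer: 2, 4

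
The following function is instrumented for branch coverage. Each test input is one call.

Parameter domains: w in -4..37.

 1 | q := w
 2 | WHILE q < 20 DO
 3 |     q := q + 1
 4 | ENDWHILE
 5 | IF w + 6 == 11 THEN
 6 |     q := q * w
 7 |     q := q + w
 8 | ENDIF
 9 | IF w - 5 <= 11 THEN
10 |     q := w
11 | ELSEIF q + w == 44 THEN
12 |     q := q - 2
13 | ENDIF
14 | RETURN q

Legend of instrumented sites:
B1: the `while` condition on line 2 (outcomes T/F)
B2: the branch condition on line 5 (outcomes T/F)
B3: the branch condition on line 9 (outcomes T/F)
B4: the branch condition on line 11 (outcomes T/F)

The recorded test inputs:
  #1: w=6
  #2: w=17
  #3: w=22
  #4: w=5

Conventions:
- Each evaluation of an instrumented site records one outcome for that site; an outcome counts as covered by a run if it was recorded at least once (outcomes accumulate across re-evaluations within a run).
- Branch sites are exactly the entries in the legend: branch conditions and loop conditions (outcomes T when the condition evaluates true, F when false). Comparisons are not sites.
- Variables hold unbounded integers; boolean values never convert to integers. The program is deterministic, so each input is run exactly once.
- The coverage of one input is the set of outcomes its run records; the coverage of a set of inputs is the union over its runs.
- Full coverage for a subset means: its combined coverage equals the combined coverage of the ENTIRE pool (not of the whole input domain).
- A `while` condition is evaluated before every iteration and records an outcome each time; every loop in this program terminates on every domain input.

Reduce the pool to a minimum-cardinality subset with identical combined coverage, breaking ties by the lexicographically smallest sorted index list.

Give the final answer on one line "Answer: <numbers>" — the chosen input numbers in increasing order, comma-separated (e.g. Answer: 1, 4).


test 1 (w=6) fires B1->T, B1->T, B1->T, B1->T, B1->T, B1->T, B1->T, B1->T, B1->T, B1->T, B1->T, B1->T, B1->T, B1->T, ...; hits B1=T, B1=F, B2=F, B3=T
test 2 (w=17) fires B1->T, B1->T, B1->T, B1->F, B2->F, B3->F, B4->F; hits B1=T, B1=F, B2=F, B3=F, B4=F
test 3 (w=22) fires B1->F, B2->F, B3->F, B4->T; hits B1=F, B2=F, B3=F, B4=T
test 4 (w=5) fires B1->T, B1->T, B1->T, B1->T, B1->T, B1->T, B1->T, B1->T, B1->T, B1->T, B1->T, B1->T, B1->T, B1->T, ...; hits B1=T, B1=F, B2=T, B3=T
union over all inputs: B1=T, B1=F, B2=T, B2=F, B3=T, B3=F, B4=T, B4=F (8 outcomes)
every size-1 subset falls short of the 8 outcomes (best: 5/8)
every size-2 subset falls short of the 8 outcomes (best: 7/8)
the canonical winner is {2, 3, 4}: size 3, full 8-outcome coverage, earliest index list among size-3 covers
Answer: 2, 3, 4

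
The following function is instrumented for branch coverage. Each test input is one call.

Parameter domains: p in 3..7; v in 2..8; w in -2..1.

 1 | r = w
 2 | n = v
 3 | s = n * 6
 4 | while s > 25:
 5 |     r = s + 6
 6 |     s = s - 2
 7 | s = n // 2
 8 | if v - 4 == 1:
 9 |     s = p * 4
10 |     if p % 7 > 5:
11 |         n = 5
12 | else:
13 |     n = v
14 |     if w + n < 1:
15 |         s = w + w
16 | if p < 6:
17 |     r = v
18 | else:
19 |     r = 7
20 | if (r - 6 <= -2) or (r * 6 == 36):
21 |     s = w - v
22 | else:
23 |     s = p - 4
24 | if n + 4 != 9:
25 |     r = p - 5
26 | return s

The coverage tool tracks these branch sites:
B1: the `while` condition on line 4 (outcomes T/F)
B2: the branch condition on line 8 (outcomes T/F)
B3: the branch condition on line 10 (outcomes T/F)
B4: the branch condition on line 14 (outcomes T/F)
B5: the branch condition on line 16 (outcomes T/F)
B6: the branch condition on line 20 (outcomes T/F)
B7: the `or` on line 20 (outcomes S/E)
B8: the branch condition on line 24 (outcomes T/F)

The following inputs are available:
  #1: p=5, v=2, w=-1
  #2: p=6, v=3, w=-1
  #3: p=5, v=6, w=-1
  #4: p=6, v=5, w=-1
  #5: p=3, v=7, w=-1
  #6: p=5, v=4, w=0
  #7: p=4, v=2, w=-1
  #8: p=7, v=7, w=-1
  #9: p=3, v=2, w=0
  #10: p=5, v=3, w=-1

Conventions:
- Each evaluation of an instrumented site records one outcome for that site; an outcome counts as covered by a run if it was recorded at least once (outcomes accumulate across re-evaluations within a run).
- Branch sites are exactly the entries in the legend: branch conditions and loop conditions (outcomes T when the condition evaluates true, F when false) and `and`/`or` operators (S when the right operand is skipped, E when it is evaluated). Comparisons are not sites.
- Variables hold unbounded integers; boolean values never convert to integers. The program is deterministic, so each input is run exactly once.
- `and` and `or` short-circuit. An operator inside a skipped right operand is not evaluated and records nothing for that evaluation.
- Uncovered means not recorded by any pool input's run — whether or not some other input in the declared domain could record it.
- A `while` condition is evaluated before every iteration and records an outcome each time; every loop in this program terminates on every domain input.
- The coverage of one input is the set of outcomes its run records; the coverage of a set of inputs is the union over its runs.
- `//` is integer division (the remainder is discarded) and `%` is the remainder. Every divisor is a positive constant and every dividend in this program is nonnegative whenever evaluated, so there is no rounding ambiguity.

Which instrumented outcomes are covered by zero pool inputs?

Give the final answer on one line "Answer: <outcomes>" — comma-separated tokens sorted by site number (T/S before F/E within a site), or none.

#1 (p=5, v=2, w=-1) -> B1->F, B2->F, B4->F, B5->T, B7->S, B6->T, B8->T; covered: B1=F, B2=F, B4=F, B5=T, B6=T, B7=S, B8=T
#2 (p=6, v=3, w=-1) -> B1->F, B2->F, B4->F, B5->F, B7->E, B6->F, B8->T; covered: B1=F, B2=F, B4=F, B5=F, B6=F, B7=E, B8=T
#3 (p=5, v=6, w=-1) -> B1->T, B1->T, B1->T, B1->T, B1->T, B1->T, B1->F, B2->F, B4->F, B5->T, B7->E, B6->T, B8->T; covered: B1=T, B1=F, B2=F, B4=F, B5=T, B6=T, B7=E, B8=T
#4 (p=6, v=5, w=-1) -> B1->T, B1->T, B1->T, B1->F, B2->T, B3->T, B5->F, B7->E, B6->F, B8->F; covered: B1=T, B1=F, B2=T, B3=T, B5=F, B6=F, B7=E, B8=F
#5 (p=3, v=7, w=-1) -> B1->T, B1->T, B1->T, B1->T, B1->T, B1->T, B1->T, B1->T, B1->T, B1->F, B2->F, B4->F, B5->T, B7->E, ...; covered: B1=T, B1=F, B2=F, B4=F, B5=T, B6=F, B7=E, B8=T
#6 (p=5, v=4, w=0) -> B1->F, B2->F, B4->F, B5->T, B7->S, B6->T, B8->T; covered: B1=F, B2=F, B4=F, B5=T, B6=T, B7=S, B8=T
#7 (p=4, v=2, w=-1) -> B1->F, B2->F, B4->F, B5->T, B7->S, B6->T, B8->T; covered: B1=F, B2=F, B4=F, B5=T, B6=T, B7=S, B8=T
#8 (p=7, v=7, w=-1) -> B1->T, B1->T, B1->T, B1->T, B1->T, B1->T, B1->T, B1->T, B1->T, B1->F, B2->F, B4->F, B5->F, B7->E, ...; covered: B1=T, B1=F, B2=F, B4=F, B5=F, B6=F, B7=E, B8=T
#9 (p=3, v=2, w=0) -> B1->F, B2->F, B4->F, B5->T, B7->S, B6->T, B8->T; covered: B1=F, B2=F, B4=F, B5=T, B6=T, B7=S, B8=T
#10 (p=5, v=3, w=-1) -> B1->F, B2->F, B4->F, B5->T, B7->S, B6->T, B8->T; covered: B1=F, B2=F, B4=F, B5=T, B6=T, B7=S, B8=T
union over the pool: B1=T, B1=F, B2=T, B2=F, B3=T, B4=F, B5=T, B5=F, B6=T, B6=F, B7=S, B7=E, B8=T, B8=F
uncovered (2 of 16): B3=F, B4=T

Answer: B3=F, B4=T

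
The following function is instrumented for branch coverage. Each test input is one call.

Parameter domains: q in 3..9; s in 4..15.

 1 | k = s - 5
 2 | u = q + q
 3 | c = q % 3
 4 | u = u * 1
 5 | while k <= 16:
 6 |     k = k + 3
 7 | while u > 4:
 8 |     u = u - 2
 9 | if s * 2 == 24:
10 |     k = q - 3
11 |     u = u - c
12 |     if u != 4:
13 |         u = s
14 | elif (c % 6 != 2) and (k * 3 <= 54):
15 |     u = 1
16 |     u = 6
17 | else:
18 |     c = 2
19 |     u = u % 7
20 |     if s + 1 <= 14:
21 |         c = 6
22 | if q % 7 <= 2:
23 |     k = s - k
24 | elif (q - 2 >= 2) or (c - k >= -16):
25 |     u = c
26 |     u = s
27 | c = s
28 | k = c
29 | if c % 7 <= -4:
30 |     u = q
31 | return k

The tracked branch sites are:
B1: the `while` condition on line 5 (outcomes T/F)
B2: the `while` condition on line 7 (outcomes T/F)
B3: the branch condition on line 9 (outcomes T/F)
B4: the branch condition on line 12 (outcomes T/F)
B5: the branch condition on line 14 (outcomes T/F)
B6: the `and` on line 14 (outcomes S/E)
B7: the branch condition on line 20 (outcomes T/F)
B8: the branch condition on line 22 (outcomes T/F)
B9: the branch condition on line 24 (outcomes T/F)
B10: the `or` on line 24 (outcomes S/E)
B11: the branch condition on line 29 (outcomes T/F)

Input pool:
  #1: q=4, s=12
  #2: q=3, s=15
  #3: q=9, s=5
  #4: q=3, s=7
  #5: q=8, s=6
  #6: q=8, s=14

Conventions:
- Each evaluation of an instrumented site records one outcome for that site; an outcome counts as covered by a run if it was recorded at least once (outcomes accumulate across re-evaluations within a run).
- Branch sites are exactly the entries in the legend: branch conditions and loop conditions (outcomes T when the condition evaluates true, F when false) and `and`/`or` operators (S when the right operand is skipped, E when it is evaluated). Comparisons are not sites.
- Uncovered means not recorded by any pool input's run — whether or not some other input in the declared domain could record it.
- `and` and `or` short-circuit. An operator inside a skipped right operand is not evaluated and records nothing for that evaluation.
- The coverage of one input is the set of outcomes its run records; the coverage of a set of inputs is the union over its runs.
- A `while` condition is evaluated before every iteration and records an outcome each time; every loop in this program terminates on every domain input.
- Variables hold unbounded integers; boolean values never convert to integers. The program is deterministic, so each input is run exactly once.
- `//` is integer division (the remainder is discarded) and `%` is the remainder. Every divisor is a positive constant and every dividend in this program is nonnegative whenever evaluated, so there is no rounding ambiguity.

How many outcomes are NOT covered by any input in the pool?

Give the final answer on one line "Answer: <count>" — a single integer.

run #1 (q=4, s=12) runs B1->T, B1->T, B1->T, B1->T, B1->F, B2->T, B2->T, B2->F, B3->T, B4->T, B8->F, B10->S, B9->T, B11->F; records B1=T, B1=F, B2=T, B2=F, B3=T, B4=T, B8=F, B9=T, B10=S, B11=F
run #2 (q=3, s=15) runs B1->T, B1->T, B1->T, B1->F, B2->T, B2->F, B3->F, B6->E, B5->F, B7->F, B8->F, B10->E, B9->F, B11->F; records B1=T, B1=F, B2=T, B2=F, B3=F, B5=F, B6=E, B7=F, B8=F, B9=F, B10=E, B11=F
run #3 (q=9, s=5) runs B1->T, B1->T, B1->T, B1->T, B1->T, B1->T, B1->F, B2->T, B2->T, B2->T, B2->T, B2->T, B2->T, B2->T, ...; records B1=T, B1=F, B2=T, B2=F, B3=F, B5=T, B6=E, B8=T, B11=F
run #4 (q=3, s=7) runs B1->T, B1->T, B1->T, B1->T, B1->T, B1->F, B2->T, B2->F, B3->F, B6->E, B5->T, B8->F, B10->E, B9->F, ...; records B1=T, B1=F, B2=T, B2=F, B3=F, B5=T, B6=E, B8=F, B9=F, B10=E, B11=F
run #5 (q=8, s=6) runs B1->T, B1->T, B1->T, B1->T, B1->T, B1->T, B1->F, B2->T, B2->T, B2->T, B2->T, B2->T, B2->T, B2->F, ...; records B1=T, B1=F, B2=T, B2=F, B3=F, B5=F, B6=S, B7=T, B8=T, B11=F
run #6 (q=8, s=14) runs B1->T, B1->T, B1->T, B1->F, B2->T, B2->T, B2->T, B2->T, B2->T, B2->T, B2->F, B3->F, B6->S, B5->F, ...; records B1=T, B1=F, B2=T, B2=F, B3=F, B5=F, B6=S, B7=F, B8=T, B11=F
union over the pool: B1=T, B1=F, B2=T, B2=F, B3=T, B3=F, B4=T, B5=T, B5=F, B6=S, B6=E, B7=T, B7=F, B8=T, B8=F, B9=T, B9=F, B10=S, B10=E, B11=F
uncovered (2 of 22): B4=F, B11=T

Answer: 2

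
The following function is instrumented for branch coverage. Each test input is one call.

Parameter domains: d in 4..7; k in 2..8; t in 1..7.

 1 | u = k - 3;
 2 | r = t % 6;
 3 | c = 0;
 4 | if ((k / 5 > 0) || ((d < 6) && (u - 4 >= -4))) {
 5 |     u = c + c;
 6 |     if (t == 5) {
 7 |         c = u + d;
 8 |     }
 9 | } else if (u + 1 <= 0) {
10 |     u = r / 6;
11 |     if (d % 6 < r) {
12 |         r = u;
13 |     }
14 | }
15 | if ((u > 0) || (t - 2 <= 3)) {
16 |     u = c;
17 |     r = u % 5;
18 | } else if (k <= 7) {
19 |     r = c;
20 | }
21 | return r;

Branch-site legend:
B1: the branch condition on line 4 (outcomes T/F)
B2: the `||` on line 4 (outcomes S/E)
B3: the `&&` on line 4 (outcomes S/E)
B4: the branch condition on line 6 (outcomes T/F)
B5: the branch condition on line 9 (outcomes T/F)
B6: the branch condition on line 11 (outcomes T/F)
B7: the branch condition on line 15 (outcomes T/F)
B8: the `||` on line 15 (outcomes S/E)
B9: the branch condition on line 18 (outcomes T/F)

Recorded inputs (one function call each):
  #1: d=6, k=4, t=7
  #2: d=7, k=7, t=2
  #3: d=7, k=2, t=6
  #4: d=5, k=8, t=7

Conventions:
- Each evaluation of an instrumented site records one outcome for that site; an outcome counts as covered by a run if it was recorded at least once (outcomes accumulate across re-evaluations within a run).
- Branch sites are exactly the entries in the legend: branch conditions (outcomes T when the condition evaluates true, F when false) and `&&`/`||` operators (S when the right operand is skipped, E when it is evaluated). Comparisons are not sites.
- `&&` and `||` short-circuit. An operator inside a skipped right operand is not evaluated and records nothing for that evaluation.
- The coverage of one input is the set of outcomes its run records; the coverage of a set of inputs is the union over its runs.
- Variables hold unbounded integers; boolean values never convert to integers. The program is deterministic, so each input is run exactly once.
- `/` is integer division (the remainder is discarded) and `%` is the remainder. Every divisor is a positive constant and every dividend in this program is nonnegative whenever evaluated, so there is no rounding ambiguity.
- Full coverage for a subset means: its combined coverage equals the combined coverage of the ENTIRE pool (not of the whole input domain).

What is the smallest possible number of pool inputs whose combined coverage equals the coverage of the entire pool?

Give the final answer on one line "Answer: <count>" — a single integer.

#1 (d=6, k=4, t=7) -> B2->E, B3->S, B1->F, B5->F, B8->S, B7->T; covered: B1=F, B2=E, B3=S, B5=F, B7=T, B8=S
#2 (d=7, k=7, t=2) -> B2->S, B1->T, B4->F, B8->E, B7->T; covered: B1=T, B2=S, B4=F, B7=T, B8=E
#3 (d=7, k=2, t=6) -> B2->E, B3->S, B1->F, B5->T, B6->F, B8->E, B7->F, B9->T; covered: B1=F, B2=E, B3=S, B5=T, B6=F, B7=F, B8=E, B9=T
#4 (d=5, k=8, t=7) -> B2->S, B1->T, B4->F, B8->E, B7->F, B9->F; covered: B1=T, B2=S, B4=F, B7=F, B8=E, B9=F
pool-wide coverage (15 outcomes): B1=T, B1=F, B2=S, B2=E, B3=S, B4=F, B5=T, B5=F, B6=F, B7=T, B7=F, B8=S, B8=E, B9=T, B9=F
checked all size-1 subsets: none covers 15 outcomes (max 8/15)
checked all size-2 subsets: none covers 15 outcomes (max 12/15)
inputs {1, 3, 4} (size 3) cover everything; no size-3 subset with a lexicographically smaller index list covers all 15

Answer: 3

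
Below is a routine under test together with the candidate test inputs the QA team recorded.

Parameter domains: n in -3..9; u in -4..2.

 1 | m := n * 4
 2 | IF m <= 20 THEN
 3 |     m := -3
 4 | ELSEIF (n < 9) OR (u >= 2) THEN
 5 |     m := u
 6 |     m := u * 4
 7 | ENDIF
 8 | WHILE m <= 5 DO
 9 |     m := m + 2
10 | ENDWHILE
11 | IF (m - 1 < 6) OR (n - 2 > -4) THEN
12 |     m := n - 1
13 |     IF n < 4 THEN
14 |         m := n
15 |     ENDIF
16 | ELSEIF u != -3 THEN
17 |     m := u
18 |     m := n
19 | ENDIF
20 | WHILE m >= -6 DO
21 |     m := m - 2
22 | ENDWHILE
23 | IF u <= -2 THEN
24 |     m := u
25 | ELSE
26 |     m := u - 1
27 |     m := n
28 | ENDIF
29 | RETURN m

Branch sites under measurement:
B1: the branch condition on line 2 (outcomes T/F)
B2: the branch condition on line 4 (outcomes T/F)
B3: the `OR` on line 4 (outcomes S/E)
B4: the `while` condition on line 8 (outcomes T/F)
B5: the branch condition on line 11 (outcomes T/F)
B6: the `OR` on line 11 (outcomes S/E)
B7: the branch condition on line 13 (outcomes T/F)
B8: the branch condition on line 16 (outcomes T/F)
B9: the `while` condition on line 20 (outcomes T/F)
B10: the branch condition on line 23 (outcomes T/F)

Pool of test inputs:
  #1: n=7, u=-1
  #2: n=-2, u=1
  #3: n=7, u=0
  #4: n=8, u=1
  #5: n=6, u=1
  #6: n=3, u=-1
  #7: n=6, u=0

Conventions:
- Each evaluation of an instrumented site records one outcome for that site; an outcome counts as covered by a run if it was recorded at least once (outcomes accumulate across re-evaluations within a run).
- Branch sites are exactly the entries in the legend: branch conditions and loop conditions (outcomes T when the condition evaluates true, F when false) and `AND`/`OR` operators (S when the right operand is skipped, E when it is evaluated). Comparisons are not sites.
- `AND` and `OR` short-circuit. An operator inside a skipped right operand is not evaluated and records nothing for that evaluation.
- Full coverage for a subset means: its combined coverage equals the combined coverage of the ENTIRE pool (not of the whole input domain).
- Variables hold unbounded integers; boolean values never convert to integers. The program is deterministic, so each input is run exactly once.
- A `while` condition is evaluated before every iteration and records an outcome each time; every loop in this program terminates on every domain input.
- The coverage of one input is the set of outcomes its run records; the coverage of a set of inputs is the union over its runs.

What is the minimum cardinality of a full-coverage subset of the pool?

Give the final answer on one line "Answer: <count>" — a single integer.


run #1 (n=7, u=-1) runs B1->F, B3->S, B2->T, B4->T, B4->T, B4->T, B4->T, B4->T, B4->F, B6->S, B5->T, B7->F, B9->T, B9->T, ...; records B1=F, B2=T, B3=S, B4=T, B4=F, B5=T, B6=S, B7=F, B9=T, B9=F, B10=F
run #2 (n=-2, u=1) runs B1->T, B4->T, B4->T, B4->T, B4->T, B4->T, B4->F, B6->E, B5->F, B8->T, B9->T, B9->T, B9->T, B9->F, ...; records B1=T, B4=T, B4=F, B5=F, B6=E, B8=T, B9=T, B9=F, B10=F
run #3 (n=7, u=0) runs B1->F, B3->S, B2->T, B4->T, B4->T, B4->T, B4->F, B6->S, B5->T, B7->F, B9->T, B9->T, B9->T, B9->T, ...; records B1=F, B2=T, B3=S, B4=T, B4=F, B5=T, B6=S, B7=F, B9=T, B9=F, B10=F
run #4 (n=8, u=1) runs B1->F, B3->S, B2->T, B4->T, B4->F, B6->S, B5->T, B7->F, B9->T, B9->T, B9->T, B9->T, B9->T, B9->T, ...; records B1=F, B2=T, B3=S, B4=T, B4=F, B5=T, B6=S, B7=F, B9=T, B9=F, B10=F
run #5 (n=6, u=1) runs B1->F, B3->S, B2->T, B4->T, B4->F, B6->S, B5->T, B7->F, B9->T, B9->T, B9->T, B9->T, B9->T, B9->T, ...; records B1=F, B2=T, B3=S, B4=T, B4=F, B5=T, B6=S, B7=F, B9=T, B9=F, B10=F
run #6 (n=3, u=-1) runs B1->T, B4->T, B4->T, B4->T, B4->T, B4->T, B4->F, B6->E, B5->T, B7->T, B9->T, B9->T, B9->T, B9->T, ...; records B1=T, B4=T, B4=F, B5=T, B6=E, B7=T, B9=T, B9=F, B10=F
run #7 (n=6, u=0) runs B1->F, B3->S, B2->T, B4->T, B4->T, B4->T, B4->F, B6->S, B5->T, B7->F, B9->T, B9->T, B9->T, B9->T, ...; records B1=F, B2=T, B3=S, B4=T, B4=F, B5=T, B6=S, B7=F, B9=T, B9=F, B10=F
union over all inputs: B1=T, B1=F, B2=T, B3=S, B4=T, B4=F, B5=T, B5=F, B6=S, B6=E, B7=T, B7=F, B8=T, B9=T, B9=F, B10=F (16 outcomes)
size 1 is not enough: best union over all size-1 subsets is 11/16
size 2 is not enough: best union over all size-2 subsets is 15/16
inputs {1, 2, 6} (size 3) cover everything; no size-3 subset with a lexicographically smaller index list covers all 16
Answer: 3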